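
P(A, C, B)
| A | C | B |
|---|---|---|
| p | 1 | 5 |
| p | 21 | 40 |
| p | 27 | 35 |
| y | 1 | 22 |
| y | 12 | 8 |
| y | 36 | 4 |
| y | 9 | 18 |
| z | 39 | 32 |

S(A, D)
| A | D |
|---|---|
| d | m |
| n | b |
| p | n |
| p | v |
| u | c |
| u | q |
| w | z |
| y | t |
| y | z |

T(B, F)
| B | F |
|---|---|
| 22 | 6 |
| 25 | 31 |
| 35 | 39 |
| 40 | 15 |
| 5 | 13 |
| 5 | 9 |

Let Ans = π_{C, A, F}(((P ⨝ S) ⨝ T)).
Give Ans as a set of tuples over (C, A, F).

Joining P and S on A yields {(p, 1, 5, n), (p, 1, 5, v), (p, 21, 40, n), (p, 21, 40, v), (p, 27, 35, n), (p, 27, 35, v), (y, 1, 22, t), (y, 1, 22, z), (y, 12, 8, t), (y, 12, 8, z), (y, 36, 4, t), (y, 36, 4, z), (y, 9, 18, t), (y, 9, 18, z)}.
Joining (P ⨝ S) and T on B yields {(p, 1, 5, n, 13), (p, 1, 5, n, 9), (p, 1, 5, v, 13), (p, 1, 5, v, 9), (p, 21, 40, n, 15), (p, 21, 40, v, 15), (p, 27, 35, n, 39), (p, 27, 35, v, 39), (y, 1, 22, t, 6), (y, 1, 22, z, 6)}.
Keep only column(s) C, A, F (5 duplicate(s) eliminated): {(1, p, 13), (1, p, 9), (1, y, 6), (21, p, 15), (27, p, 39)}

{(1, p, 13), (1, p, 9), (1, y, 6), (21, p, 15), (27, p, 39)}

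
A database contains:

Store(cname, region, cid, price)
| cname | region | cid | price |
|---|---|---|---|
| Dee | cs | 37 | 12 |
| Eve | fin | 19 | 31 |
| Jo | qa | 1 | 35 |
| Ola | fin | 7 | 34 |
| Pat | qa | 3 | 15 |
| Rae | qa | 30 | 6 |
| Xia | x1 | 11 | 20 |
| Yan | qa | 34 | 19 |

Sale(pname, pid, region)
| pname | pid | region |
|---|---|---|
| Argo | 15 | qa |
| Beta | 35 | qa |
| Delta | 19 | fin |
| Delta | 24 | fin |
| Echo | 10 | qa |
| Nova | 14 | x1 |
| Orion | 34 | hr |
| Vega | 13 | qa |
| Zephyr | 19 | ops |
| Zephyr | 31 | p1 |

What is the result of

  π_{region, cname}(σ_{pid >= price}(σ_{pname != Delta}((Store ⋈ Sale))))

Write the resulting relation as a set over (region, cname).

{(qa, Jo), (qa, Pat), (qa, Rae), (qa, Yan)}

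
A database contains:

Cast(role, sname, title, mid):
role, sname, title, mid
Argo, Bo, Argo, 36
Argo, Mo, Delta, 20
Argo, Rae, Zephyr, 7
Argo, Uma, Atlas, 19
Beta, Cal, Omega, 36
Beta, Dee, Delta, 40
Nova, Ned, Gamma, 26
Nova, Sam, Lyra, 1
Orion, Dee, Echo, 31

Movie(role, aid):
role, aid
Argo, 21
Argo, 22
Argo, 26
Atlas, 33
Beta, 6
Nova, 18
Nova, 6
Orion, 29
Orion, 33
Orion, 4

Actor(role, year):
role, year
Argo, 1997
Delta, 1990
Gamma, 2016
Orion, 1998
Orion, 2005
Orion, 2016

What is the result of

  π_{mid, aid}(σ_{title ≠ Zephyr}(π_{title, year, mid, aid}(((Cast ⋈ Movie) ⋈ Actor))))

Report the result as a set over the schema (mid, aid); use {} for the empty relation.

Cast ⋈ Movie (natural join on role): {(Argo, Bo, Argo, 36, 21), (Argo, Bo, Argo, 36, 22), (Argo, Bo, Argo, 36, 26), (Argo, Mo, Delta, 20, 21), (Argo, Mo, Delta, 20, 22), (Argo, Mo, Delta, 20, 26), (Argo, Rae, Zephyr, 7, 21), (Argo, Rae, Zephyr, 7, 22), (Argo, Rae, Zephyr, 7, 26), (Argo, Uma, Atlas, 19, 21), (Argo, Uma, Atlas, 19, 22), (Argo, Uma, Atlas, 19, 26), (Beta, Cal, Omega, 36, 6), (Beta, Dee, Delta, 40, 6), (Nova, Ned, Gamma, 26, 18), (Nova, Ned, Gamma, 26, 6), (Nova, Sam, Lyra, 1, 18), (Nova, Sam, Lyra, 1, 6), (Orion, Dee, Echo, 31, 29), (Orion, Dee, Echo, 31, 33), (Orion, Dee, Echo, 31, 4)}
(Cast ⋈ Movie) ⋈ Actor (natural join on role): {(Argo, Bo, Argo, 36, 21, 1997), (Argo, Bo, Argo, 36, 22, 1997), (Argo, Bo, Argo, 36, 26, 1997), (Argo, Mo, Delta, 20, 21, 1997), (Argo, Mo, Delta, 20, 22, 1997), (Argo, Mo, Delta, 20, 26, 1997), (Argo, Rae, Zephyr, 7, 21, 1997), (Argo, Rae, Zephyr, 7, 22, 1997), (Argo, Rae, Zephyr, 7, 26, 1997), (Argo, Uma, Atlas, 19, 21, 1997), (Argo, Uma, Atlas, 19, 22, 1997), (Argo, Uma, Atlas, 19, 26, 1997), (Orion, Dee, Echo, 31, 29, 1998), (Orion, Dee, Echo, 31, 29, 2005), (Orion, Dee, Echo, 31, 29, 2016), (Orion, Dee, Echo, 31, 33, 1998), (Orion, Dee, Echo, 31, 33, 2005), (Orion, Dee, Echo, 31, 33, 2016), (Orion, Dee, Echo, 31, 4, 1998), (Orion, Dee, Echo, 31, 4, 2005), (Orion, Dee, Echo, 31, 4, 2016)}
π[title, year, mid, aid]: project onto (title, year, mid, aid) → {(Argo, 1997, 36, 21), (Argo, 1997, 36, 22), (Argo, 1997, 36, 26), (Atlas, 1997, 19, 21), (Atlas, 1997, 19, 22), (Atlas, 1997, 19, 26), (Delta, 1997, 20, 21), (Delta, 1997, 20, 22), (Delta, 1997, 20, 26), (Echo, 1998, 31, 29), (Echo, 1998, 31, 33), (Echo, 1998, 31, 4), (Echo, 2005, 31, 29), (Echo, 2005, 31, 33), (Echo, 2005, 31, 4), (Echo, 2016, 31, 29), (Echo, 2016, 31, 33), (Echo, 2016, 31, 4), (Zephyr, 1997, 7, 21), (Zephyr, 1997, 7, 22), (Zephyr, 1997, 7, 26)}
Filtering on title ≠ Zephyr leaves {(Argo, 1997, 36, 21), (Argo, 1997, 36, 22), (Argo, 1997, 36, 26), (Atlas, 1997, 19, 21), (Atlas, 1997, 19, 22), (Atlas, 1997, 19, 26), (Delta, 1997, 20, 21), (Delta, 1997, 20, 22), (Delta, 1997, 20, 26), (Echo, 1998, 31, 29), (Echo, 1998, 31, 33), (Echo, 1998, 31, 4), (Echo, 2005, 31, 29), (Echo, 2005, 31, 33), (Echo, 2005, 31, 4), (Echo, 2016, 31, 29), (Echo, 2016, 31, 33), (Echo, 2016, 31, 4)}.
π[mid, aid]: project onto (mid, aid) (6 duplicate(s) eliminated) → {(19, 21), (19, 22), (19, 26), (20, 21), (20, 22), (20, 26), (31, 29), (31, 33), (31, 4), (36, 21), (36, 22), (36, 26)}

{(19, 21), (19, 22), (19, 26), (20, 21), (20, 22), (20, 26), (31, 29), (31, 33), (31, 4), (36, 21), (36, 22), (36, 26)}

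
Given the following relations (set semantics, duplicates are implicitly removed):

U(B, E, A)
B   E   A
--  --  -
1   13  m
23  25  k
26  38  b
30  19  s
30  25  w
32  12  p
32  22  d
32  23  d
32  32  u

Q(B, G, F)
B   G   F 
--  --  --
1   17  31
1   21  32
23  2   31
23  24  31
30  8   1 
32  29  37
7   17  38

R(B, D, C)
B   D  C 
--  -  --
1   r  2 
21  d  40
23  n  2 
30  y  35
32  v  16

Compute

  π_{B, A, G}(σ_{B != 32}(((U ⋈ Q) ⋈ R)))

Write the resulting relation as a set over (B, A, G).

{(1, m, 17), (1, m, 21), (23, k, 2), (23, k, 24), (30, s, 8), (30, w, 8)}

Natural join on B: {(1, 13, m, 17, 31), (1, 13, m, 21, 32), (23, 25, k, 2, 31), (23, 25, k, 24, 31), (30, 19, s, 8, 1), (30, 25, w, 8, 1), (32, 12, p, 29, 37), (32, 22, d, 29, 37), (32, 23, d, 29, 37), (32, 32, u, 29, 37)}
Natural join on B: {(1, 13, m, 17, 31, r, 2), (1, 13, m, 21, 32, r, 2), (23, 25, k, 2, 31, n, 2), (23, 25, k, 24, 31, n, 2), (30, 19, s, 8, 1, y, 35), (30, 25, w, 8, 1, y, 35), (32, 12, p, 29, 37, v, 16), (32, 22, d, 29, 37, v, 16), (32, 23, d, 29, 37, v, 16), (32, 32, u, 29, 37, v, 16)}
Filtering on B != 32 leaves {(1, 13, m, 17, 31, r, 2), (1, 13, m, 21, 32, r, 2), (23, 25, k, 2, 31, n, 2), (23, 25, k, 24, 31, n, 2), (30, 19, s, 8, 1, y, 35), (30, 25, w, 8, 1, y, 35)}.
Keep only column(s) B, A, G: {(1, m, 17), (1, m, 21), (23, k, 2), (23, k, 24), (30, s, 8), (30, w, 8)}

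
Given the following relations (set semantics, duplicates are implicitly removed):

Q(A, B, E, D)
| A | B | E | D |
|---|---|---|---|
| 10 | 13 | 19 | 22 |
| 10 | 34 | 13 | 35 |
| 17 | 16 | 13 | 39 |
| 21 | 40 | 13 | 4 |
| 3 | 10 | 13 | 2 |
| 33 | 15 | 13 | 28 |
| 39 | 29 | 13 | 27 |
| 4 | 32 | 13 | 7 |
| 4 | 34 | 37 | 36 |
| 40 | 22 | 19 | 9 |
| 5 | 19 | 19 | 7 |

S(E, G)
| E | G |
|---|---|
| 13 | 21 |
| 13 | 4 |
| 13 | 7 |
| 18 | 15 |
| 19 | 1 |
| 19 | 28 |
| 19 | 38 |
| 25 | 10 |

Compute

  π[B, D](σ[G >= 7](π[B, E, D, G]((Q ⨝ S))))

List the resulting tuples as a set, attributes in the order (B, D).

{(10, 2), (13, 22), (15, 28), (16, 39), (19, 7), (22, 9), (29, 27), (32, 7), (34, 35), (40, 4)}

Q ⋈ S (natural join on E): {(10, 13, 19, 22, 1), (10, 13, 19, 22, 28), (10, 13, 19, 22, 38), (10, 34, 13, 35, 21), (10, 34, 13, 35, 4), (10, 34, 13, 35, 7), (17, 16, 13, 39, 21), (17, 16, 13, 39, 4), (17, 16, 13, 39, 7), (21, 40, 13, 4, 21), (21, 40, 13, 4, 4), (21, 40, 13, 4, 7), (3, 10, 13, 2, 21), (3, 10, 13, 2, 4), (3, 10, 13, 2, 7), (33, 15, 13, 28, 21), (33, 15, 13, 28, 4), (33, 15, 13, 28, 7), (39, 29, 13, 27, 21), (39, 29, 13, 27, 4), (39, 29, 13, 27, 7), (4, 32, 13, 7, 21), (4, 32, 13, 7, 4), (4, 32, 13, 7, 7), (40, 22, 19, 9, 1), (40, 22, 19, 9, 28), (40, 22, 19, 9, 38), (5, 19, 19, 7, 1), (5, 19, 19, 7, 28), (5, 19, 19, 7, 38)}
Keep only column(s) B, E, D, G: {(10, 13, 2, 21), (10, 13, 2, 4), (10, 13, 2, 7), (13, 19, 22, 1), (13, 19, 22, 28), (13, 19, 22, 38), (15, 13, 28, 21), (15, 13, 28, 4), (15, 13, 28, 7), (16, 13, 39, 21), (16, 13, 39, 4), (16, 13, 39, 7), (19, 19, 7, 1), (19, 19, 7, 28), (19, 19, 7, 38), (22, 19, 9, 1), (22, 19, 9, 28), (22, 19, 9, 38), (29, 13, 27, 21), (29, 13, 27, 4), (29, 13, 27, 7), (32, 13, 7, 21), (32, 13, 7, 4), (32, 13, 7, 7), (34, 13, 35, 21), (34, 13, 35, 4), (34, 13, 35, 7), (40, 13, 4, 21), (40, 13, 4, 4), (40, 13, 4, 7)}
Apply σ_{G >= 7}; surviving tuples: {(10, 13, 2, 21), (10, 13, 2, 7), (13, 19, 22, 28), (13, 19, 22, 38), (15, 13, 28, 21), (15, 13, 28, 7), (16, 13, 39, 21), (16, 13, 39, 7), (19, 19, 7, 28), (19, 19, 7, 38), (22, 19, 9, 28), (22, 19, 9, 38), (29, 13, 27, 21), (29, 13, 27, 7), (32, 13, 7, 21), (32, 13, 7, 7), (34, 13, 35, 21), (34, 13, 35, 7), (40, 13, 4, 21), (40, 13, 4, 7)}
Keep only column(s) B, D (10 duplicate(s) eliminated): {(10, 2), (13, 22), (15, 28), (16, 39), (19, 7), (22, 9), (29, 27), (32, 7), (34, 35), (40, 4)}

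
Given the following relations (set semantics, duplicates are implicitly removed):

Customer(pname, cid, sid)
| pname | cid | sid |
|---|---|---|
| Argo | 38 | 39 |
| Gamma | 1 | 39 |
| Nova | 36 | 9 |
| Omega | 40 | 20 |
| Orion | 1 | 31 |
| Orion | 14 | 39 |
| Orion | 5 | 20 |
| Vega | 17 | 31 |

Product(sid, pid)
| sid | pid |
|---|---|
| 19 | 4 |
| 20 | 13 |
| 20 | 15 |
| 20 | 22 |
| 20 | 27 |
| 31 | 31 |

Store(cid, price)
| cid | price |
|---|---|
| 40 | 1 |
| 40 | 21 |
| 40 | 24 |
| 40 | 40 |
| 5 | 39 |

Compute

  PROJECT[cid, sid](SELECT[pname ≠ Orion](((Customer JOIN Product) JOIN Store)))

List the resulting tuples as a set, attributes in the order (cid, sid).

Joining Customer and Product on sid yields {(Omega, 40, 20, 13), (Omega, 40, 20, 15), (Omega, 40, 20, 22), (Omega, 40, 20, 27), (Orion, 1, 31, 31), (Orion, 5, 20, 13), (Orion, 5, 20, 15), (Orion, 5, 20, 22), (Orion, 5, 20, 27), (Vega, 17, 31, 31)}.
Joining (Customer JOIN Product) and Store on cid yields {(Omega, 40, 20, 13, 1), (Omega, 40, 20, 13, 21), (Omega, 40, 20, 13, 24), (Omega, 40, 20, 13, 40), (Omega, 40, 20, 15, 1), (Omega, 40, 20, 15, 21), (Omega, 40, 20, 15, 24), (Omega, 40, 20, 15, 40), (Omega, 40, 20, 22, 1), (Omega, 40, 20, 22, 21), (Omega, 40, 20, 22, 24), (Omega, 40, 20, 22, 40), (Omega, 40, 20, 27, 1), (Omega, 40, 20, 27, 21), (Omega, 40, 20, 27, 24), (Omega, 40, 20, 27, 40), (Orion, 5, 20, 13, 39), (Orion, 5, 20, 15, 39), (Orion, 5, 20, 22, 39), (Orion, 5, 20, 27, 39)}.
σ[pname ≠ Orion]: keep tuples satisfying pname ≠ Orion → {(Omega, 40, 20, 13, 1), (Omega, 40, 20, 13, 21), (Omega, 40, 20, 13, 24), (Omega, 40, 20, 13, 40), (Omega, 40, 20, 15, 1), (Omega, 40, 20, 15, 21), (Omega, 40, 20, 15, 24), (Omega, 40, 20, 15, 40), (Omega, 40, 20, 22, 1), (Omega, 40, 20, 22, 21), (Omega, 40, 20, 22, 24), (Omega, 40, 20, 22, 40), (Omega, 40, 20, 27, 1), (Omega, 40, 20, 27, 21), (Omega, 40, 20, 27, 24), (Omega, 40, 20, 27, 40)}
Projecting to cid, sid (15 duplicate(s) eliminated): {(40, 20)}

{(40, 20)}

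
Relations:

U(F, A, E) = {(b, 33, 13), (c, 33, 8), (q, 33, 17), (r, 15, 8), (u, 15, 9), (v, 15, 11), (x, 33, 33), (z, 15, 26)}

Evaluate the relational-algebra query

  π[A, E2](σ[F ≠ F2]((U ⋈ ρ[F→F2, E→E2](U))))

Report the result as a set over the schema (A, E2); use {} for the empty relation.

ρ[F→F2, E→E2]: schema becomes (F2, A, E2); tuples unchanged.
Natural join on A: {(b, 33, 13, b, 13), (b, 33, 13, c, 8), (b, 33, 13, q, 17), (b, 33, 13, x, 33), (c, 33, 8, b, 13), (c, 33, 8, c, 8), (c, 33, 8, q, 17), (c, 33, 8, x, 33), (q, 33, 17, b, 13), (q, 33, 17, c, 8), (q, 33, 17, q, 17), (q, 33, 17, x, 33), (r, 15, 8, r, 8), (r, 15, 8, u, 9), (r, 15, 8, v, 11), (r, 15, 8, z, 26), (u, 15, 9, r, 8), (u, 15, 9, u, 9), (u, 15, 9, v, 11), (u, 15, 9, z, 26), (v, 15, 11, r, 8), (v, 15, 11, u, 9), (v, 15, 11, v, 11), (v, 15, 11, z, 26), (x, 33, 33, b, 13), (x, 33, 33, c, 8), (x, 33, 33, q, 17), (x, 33, 33, x, 33), (z, 15, 26, r, 8), (z, 15, 26, u, 9), (z, 15, 26, v, 11), (z, 15, 26, z, 26)}
Apply σ_{F ≠ F2}; surviving tuples: {(b, 33, 13, c, 8), (b, 33, 13, q, 17), (b, 33, 13, x, 33), (c, 33, 8, b, 13), (c, 33, 8, q, 17), (c, 33, 8, x, 33), (q, 33, 17, b, 13), (q, 33, 17, c, 8), (q, 33, 17, x, 33), (r, 15, 8, u, 9), (r, 15, 8, v, 11), (r, 15, 8, z, 26), (u, 15, 9, r, 8), (u, 15, 9, v, 11), (u, 15, 9, z, 26), (v, 15, 11, r, 8), (v, 15, 11, u, 9), (v, 15, 11, z, 26), (x, 33, 33, b, 13), (x, 33, 33, c, 8), (x, 33, 33, q, 17), (z, 15, 26, r, 8), (z, 15, 26, u, 9), (z, 15, 26, v, 11)}
π_{A, E2} gives {(15, 11), (15, 26), (15, 8), (15, 9), (33, 13), (33, 17), (33, 33), (33, 8)} (16 duplicate(s) eliminated).

{(15, 11), (15, 26), (15, 8), (15, 9), (33, 13), (33, 17), (33, 33), (33, 8)}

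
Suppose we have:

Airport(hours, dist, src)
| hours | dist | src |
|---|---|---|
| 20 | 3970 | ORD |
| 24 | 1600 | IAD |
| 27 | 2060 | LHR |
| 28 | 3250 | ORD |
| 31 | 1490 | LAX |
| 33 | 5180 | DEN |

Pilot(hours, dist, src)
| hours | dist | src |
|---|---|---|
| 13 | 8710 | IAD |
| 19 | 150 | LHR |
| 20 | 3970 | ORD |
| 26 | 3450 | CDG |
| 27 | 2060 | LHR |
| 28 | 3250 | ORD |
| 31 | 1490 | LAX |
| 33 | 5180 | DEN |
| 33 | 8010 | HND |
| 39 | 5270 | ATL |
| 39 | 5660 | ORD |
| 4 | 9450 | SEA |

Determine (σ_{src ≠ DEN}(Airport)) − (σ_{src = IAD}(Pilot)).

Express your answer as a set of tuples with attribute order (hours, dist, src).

{(20, 3970, ORD), (24, 1600, IAD), (27, 2060, LHR), (28, 3250, ORD), (31, 1490, LAX)}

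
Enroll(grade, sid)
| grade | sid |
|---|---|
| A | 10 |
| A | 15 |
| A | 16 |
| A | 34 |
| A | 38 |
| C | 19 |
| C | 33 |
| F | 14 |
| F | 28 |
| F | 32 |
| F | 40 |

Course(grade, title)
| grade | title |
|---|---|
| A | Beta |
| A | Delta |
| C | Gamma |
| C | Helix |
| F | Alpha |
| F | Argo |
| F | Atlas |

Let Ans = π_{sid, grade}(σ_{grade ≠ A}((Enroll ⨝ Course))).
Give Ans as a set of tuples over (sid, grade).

Enroll ⋈ Course (natural join on grade): {(A, 10, Beta), (A, 10, Delta), (A, 15, Beta), (A, 15, Delta), (A, 16, Beta), (A, 16, Delta), (A, 34, Beta), (A, 34, Delta), (A, 38, Beta), (A, 38, Delta), (C, 19, Gamma), (C, 19, Helix), (C, 33, Gamma), (C, 33, Helix), (F, 14, Alpha), (F, 14, Argo), (F, 14, Atlas), (F, 28, Alpha), (F, 28, Argo), (F, 28, Atlas), (F, 32, Alpha), (F, 32, Argo), (F, 32, Atlas), (F, 40, Alpha), (F, 40, Argo), (F, 40, Atlas)}
Selection grade ≠ A: {(C, 19, Gamma), (C, 19, Helix), (C, 33, Gamma), (C, 33, Helix), (F, 14, Alpha), (F, 14, Argo), (F, 14, Atlas), (F, 28, Alpha), (F, 28, Argo), (F, 28, Atlas), (F, 32, Alpha), (F, 32, Argo), (F, 32, Atlas), (F, 40, Alpha), (F, 40, Argo), (F, 40, Atlas)}
Keep only column(s) sid, grade (10 duplicate(s) eliminated): {(14, F), (19, C), (28, F), (32, F), (33, C), (40, F)}

{(14, F), (19, C), (28, F), (32, F), (33, C), (40, F)}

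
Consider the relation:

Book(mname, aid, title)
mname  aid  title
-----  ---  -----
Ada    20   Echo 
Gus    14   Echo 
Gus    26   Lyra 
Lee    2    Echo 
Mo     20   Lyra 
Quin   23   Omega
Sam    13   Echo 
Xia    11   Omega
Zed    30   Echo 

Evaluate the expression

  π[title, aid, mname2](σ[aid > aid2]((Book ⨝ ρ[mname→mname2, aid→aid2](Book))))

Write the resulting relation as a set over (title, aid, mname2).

{(Echo, 13, Lee), (Echo, 14, Lee), (Echo, 14, Sam), (Echo, 20, Gus), (Echo, 20, Lee), (Echo, 20, Sam), (Echo, 30, Ada), (Echo, 30, Gus), (Echo, 30, Lee), (Echo, 30, Sam), (Lyra, 26, Mo), (Omega, 23, Xia)}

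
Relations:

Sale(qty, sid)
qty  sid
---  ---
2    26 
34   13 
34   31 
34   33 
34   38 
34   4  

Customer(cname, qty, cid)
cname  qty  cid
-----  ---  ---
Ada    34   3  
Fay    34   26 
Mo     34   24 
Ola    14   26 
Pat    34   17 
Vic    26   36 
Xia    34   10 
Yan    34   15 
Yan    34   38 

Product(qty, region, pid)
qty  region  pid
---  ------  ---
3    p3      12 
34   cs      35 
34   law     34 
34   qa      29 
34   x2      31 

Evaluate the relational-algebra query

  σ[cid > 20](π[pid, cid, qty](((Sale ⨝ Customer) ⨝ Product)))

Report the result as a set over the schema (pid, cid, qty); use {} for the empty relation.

{(29, 24, 34), (29, 26, 34), (29, 38, 34), (31, 24, 34), (31, 26, 34), (31, 38, 34), (34, 24, 34), (34, 26, 34), (34, 38, 34), (35, 24, 34), (35, 26, 34), (35, 38, 34)}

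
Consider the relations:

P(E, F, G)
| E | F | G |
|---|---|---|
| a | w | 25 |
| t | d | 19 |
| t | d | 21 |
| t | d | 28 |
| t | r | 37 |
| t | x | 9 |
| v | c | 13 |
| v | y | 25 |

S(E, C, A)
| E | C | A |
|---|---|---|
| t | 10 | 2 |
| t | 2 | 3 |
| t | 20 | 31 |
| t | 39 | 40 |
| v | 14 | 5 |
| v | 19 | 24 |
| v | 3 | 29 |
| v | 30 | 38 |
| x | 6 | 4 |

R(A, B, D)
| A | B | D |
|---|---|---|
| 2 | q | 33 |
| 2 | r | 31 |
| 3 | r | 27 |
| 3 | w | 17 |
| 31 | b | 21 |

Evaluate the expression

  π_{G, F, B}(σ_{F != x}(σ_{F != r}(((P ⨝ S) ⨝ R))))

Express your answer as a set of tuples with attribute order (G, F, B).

{(19, d, b), (19, d, q), (19, d, r), (19, d, w), (21, d, b), (21, d, q), (21, d, r), (21, d, w), (28, d, b), (28, d, q), (28, d, r), (28, d, w)}

P ⋈ S (natural join on E): {(t, d, 19, 10, 2), (t, d, 19, 2, 3), (t, d, 19, 20, 31), (t, d, 19, 39, 40), (t, d, 21, 10, 2), (t, d, 21, 2, 3), (t, d, 21, 20, 31), (t, d, 21, 39, 40), (t, d, 28, 10, 2), (t, d, 28, 2, 3), (t, d, 28, 20, 31), (t, d, 28, 39, 40), (t, r, 37, 10, 2), (t, r, 37, 2, 3), (t, r, 37, 20, 31), (t, r, 37, 39, 40), (t, x, 9, 10, 2), (t, x, 9, 2, 3), (t, x, 9, 20, 31), (t, x, 9, 39, 40), (v, c, 13, 14, 5), (v, c, 13, 19, 24), (v, c, 13, 3, 29), (v, c, 13, 30, 38), (v, y, 25, 14, 5), (v, y, 25, 19, 24), (v, y, 25, 3, 29), (v, y, 25, 30, 38)}
(P ⨝ S) ⋈ R (natural join on A): {(t, d, 19, 10, 2, q, 33), (t, d, 19, 10, 2, r, 31), (t, d, 19, 2, 3, r, 27), (t, d, 19, 2, 3, w, 17), (t, d, 19, 20, 31, b, 21), (t, d, 21, 10, 2, q, 33), (t, d, 21, 10, 2, r, 31), (t, d, 21, 2, 3, r, 27), (t, d, 21, 2, 3, w, 17), (t, d, 21, 20, 31, b, 21), (t, d, 28, 10, 2, q, 33), (t, d, 28, 10, 2, r, 31), (t, d, 28, 2, 3, r, 27), (t, d, 28, 2, 3, w, 17), (t, d, 28, 20, 31, b, 21), (t, r, 37, 10, 2, q, 33), (t, r, 37, 10, 2, r, 31), (t, r, 37, 2, 3, r, 27), (t, r, 37, 2, 3, w, 17), (t, r, 37, 20, 31, b, 21), (t, x, 9, 10, 2, q, 33), (t, x, 9, 10, 2, r, 31), (t, x, 9, 2, 3, r, 27), (t, x, 9, 2, 3, w, 17), (t, x, 9, 20, 31, b, 21)}
Selection F != r: {(t, d, 19, 10, 2, q, 33), (t, d, 19, 10, 2, r, 31), (t, d, 19, 2, 3, r, 27), (t, d, 19, 2, 3, w, 17), (t, d, 19, 20, 31, b, 21), (t, d, 21, 10, 2, q, 33), (t, d, 21, 10, 2, r, 31), (t, d, 21, 2, 3, r, 27), (t, d, 21, 2, 3, w, 17), (t, d, 21, 20, 31, b, 21), (t, d, 28, 10, 2, q, 33), (t, d, 28, 10, 2, r, 31), (t, d, 28, 2, 3, r, 27), (t, d, 28, 2, 3, w, 17), (t, d, 28, 20, 31, b, 21), (t, x, 9, 10, 2, q, 33), (t, x, 9, 10, 2, r, 31), (t, x, 9, 2, 3, r, 27), (t, x, 9, 2, 3, w, 17), (t, x, 9, 20, 31, b, 21)}
Selection F != x: {(t, d, 19, 10, 2, q, 33), (t, d, 19, 10, 2, r, 31), (t, d, 19, 2, 3, r, 27), (t, d, 19, 2, 3, w, 17), (t, d, 19, 20, 31, b, 21), (t, d, 21, 10, 2, q, 33), (t, d, 21, 10, 2, r, 31), (t, d, 21, 2, 3, r, 27), (t, d, 21, 2, 3, w, 17), (t, d, 21, 20, 31, b, 21), (t, d, 28, 10, 2, q, 33), (t, d, 28, 10, 2, r, 31), (t, d, 28, 2, 3, r, 27), (t, d, 28, 2, 3, w, 17), (t, d, 28, 20, 31, b, 21)}
π_{G, F, B} gives {(19, d, b), (19, d, q), (19, d, r), (19, d, w), (21, d, b), (21, d, q), (21, d, r), (21, d, w), (28, d, b), (28, d, q), (28, d, r), (28, d, w)} (3 duplicate(s) eliminated).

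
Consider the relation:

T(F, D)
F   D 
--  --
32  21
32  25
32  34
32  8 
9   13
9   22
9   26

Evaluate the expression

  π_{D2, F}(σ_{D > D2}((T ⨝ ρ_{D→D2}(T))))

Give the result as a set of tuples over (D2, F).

ρ[D→D2]: schema becomes (F, D2); tuples unchanged.
T ⋈ ρ_{D→D2}(T) (natural join on F): {(32, 21, 21), (32, 21, 25), (32, 21, 34), (32, 21, 8), (32, 25, 21), (32, 25, 25), (32, 25, 34), (32, 25, 8), (32, 34, 21), (32, 34, 25), (32, 34, 34), (32, 34, 8), (32, 8, 21), (32, 8, 25), (32, 8, 34), (32, 8, 8), (9, 13, 13), (9, 13, 22), (9, 13, 26), (9, 22, 13), (9, 22, 22), (9, 22, 26), (9, 26, 13), (9, 26, 22), (9, 26, 26)}
Apply σ_{D > D2}; surviving tuples: {(32, 21, 8), (32, 25, 21), (32, 25, 8), (32, 34, 21), (32, 34, 25), (32, 34, 8), (9, 22, 13), (9, 26, 13), (9, 26, 22)}
π[D2, F]: project onto (D2, F) (4 duplicate(s) eliminated) → {(13, 9), (21, 32), (22, 9), (25, 32), (8, 32)}

{(13, 9), (21, 32), (22, 9), (25, 32), (8, 32)}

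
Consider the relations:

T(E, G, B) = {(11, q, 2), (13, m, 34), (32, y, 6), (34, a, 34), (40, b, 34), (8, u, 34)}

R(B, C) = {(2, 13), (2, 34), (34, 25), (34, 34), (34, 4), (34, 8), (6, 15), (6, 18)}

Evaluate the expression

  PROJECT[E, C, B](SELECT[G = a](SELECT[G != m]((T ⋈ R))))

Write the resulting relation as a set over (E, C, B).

{(34, 25, 34), (34, 34, 34), (34, 4, 34), (34, 8, 34)}

T ⋈ R (natural join on B): {(11, q, 2, 13), (11, q, 2, 34), (13, m, 34, 25), (13, m, 34, 34), (13, m, 34, 4), (13, m, 34, 8), (32, y, 6, 15), (32, y, 6, 18), (34, a, 34, 25), (34, a, 34, 34), (34, a, 34, 4), (34, a, 34, 8), (40, b, 34, 25), (40, b, 34, 34), (40, b, 34, 4), (40, b, 34, 8), (8, u, 34, 25), (8, u, 34, 34), (8, u, 34, 4), (8, u, 34, 8)}
σ[G != m]: keep tuples satisfying G != m → {(11, q, 2, 13), (11, q, 2, 34), (32, y, 6, 15), (32, y, 6, 18), (34, a, 34, 25), (34, a, 34, 34), (34, a, 34, 4), (34, a, 34, 8), (40, b, 34, 25), (40, b, 34, 34), (40, b, 34, 4), (40, b, 34, 8), (8, u, 34, 25), (8, u, 34, 34), (8, u, 34, 4), (8, u, 34, 8)}
σ[G = a]: keep tuples satisfying G = a → {(34, a, 34, 25), (34, a, 34, 34), (34, a, 34, 4), (34, a, 34, 8)}
Projecting to E, C, B: {(34, 25, 34), (34, 34, 34), (34, 4, 34), (34, 8, 34)}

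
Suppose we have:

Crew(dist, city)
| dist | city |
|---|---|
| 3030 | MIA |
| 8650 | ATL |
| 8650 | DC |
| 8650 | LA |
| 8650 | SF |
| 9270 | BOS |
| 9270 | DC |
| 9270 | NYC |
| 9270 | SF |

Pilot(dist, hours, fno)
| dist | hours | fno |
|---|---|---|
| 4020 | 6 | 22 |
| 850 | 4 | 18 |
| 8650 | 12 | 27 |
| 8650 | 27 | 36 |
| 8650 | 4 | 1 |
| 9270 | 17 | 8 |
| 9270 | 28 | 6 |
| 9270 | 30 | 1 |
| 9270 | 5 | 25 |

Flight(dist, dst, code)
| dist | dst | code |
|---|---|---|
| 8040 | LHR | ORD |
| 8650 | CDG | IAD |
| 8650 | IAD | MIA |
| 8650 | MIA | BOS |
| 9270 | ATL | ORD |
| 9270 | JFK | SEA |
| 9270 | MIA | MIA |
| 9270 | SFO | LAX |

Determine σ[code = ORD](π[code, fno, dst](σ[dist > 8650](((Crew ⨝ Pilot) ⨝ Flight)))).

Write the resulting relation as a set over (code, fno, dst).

{(ORD, 1, ATL), (ORD, 25, ATL), (ORD, 6, ATL), (ORD, 8, ATL)}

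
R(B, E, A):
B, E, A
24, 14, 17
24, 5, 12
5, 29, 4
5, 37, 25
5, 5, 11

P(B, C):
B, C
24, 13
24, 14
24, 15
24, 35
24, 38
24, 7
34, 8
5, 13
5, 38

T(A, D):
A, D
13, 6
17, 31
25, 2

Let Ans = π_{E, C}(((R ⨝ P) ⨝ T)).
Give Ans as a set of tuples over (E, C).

{(14, 13), (14, 14), (14, 15), (14, 35), (14, 38), (14, 7), (37, 13), (37, 38)}

Joining R and P on B yields {(24, 14, 17, 13), (24, 14, 17, 14), (24, 14, 17, 15), (24, 14, 17, 35), (24, 14, 17, 38), (24, 14, 17, 7), (24, 5, 12, 13), (24, 5, 12, 14), (24, 5, 12, 15), (24, 5, 12, 35), (24, 5, 12, 38), (24, 5, 12, 7), (5, 29, 4, 13), (5, 29, 4, 38), (5, 37, 25, 13), (5, 37, 25, 38), (5, 5, 11, 13), (5, 5, 11, 38)}.
Joining (R ⨝ P) and T on A yields {(24, 14, 17, 13, 31), (24, 14, 17, 14, 31), (24, 14, 17, 15, 31), (24, 14, 17, 35, 31), (24, 14, 17, 38, 31), (24, 14, 17, 7, 31), (5, 37, 25, 13, 2), (5, 37, 25, 38, 2)}.
Keep only column(s) E, C: {(14, 13), (14, 14), (14, 15), (14, 35), (14, 38), (14, 7), (37, 13), (37, 38)}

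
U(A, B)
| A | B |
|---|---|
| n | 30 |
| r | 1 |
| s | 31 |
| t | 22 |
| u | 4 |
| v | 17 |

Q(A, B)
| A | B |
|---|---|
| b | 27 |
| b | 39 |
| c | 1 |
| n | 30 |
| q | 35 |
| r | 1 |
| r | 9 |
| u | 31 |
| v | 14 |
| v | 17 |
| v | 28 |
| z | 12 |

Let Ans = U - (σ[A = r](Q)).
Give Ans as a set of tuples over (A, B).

σ[A = r]: keep tuples satisfying A = r → {(r, 1), (r, 9)}
Difference: {(n, 30), (r, 1), (s, 31), (t, 22), (u, 4), (v, 17)} with {(r, 1), (r, 9)} → {(n, 30), (s, 31), (t, 22), (u, 4), (v, 17)}

{(n, 30), (s, 31), (t, 22), (u, 4), (v, 17)}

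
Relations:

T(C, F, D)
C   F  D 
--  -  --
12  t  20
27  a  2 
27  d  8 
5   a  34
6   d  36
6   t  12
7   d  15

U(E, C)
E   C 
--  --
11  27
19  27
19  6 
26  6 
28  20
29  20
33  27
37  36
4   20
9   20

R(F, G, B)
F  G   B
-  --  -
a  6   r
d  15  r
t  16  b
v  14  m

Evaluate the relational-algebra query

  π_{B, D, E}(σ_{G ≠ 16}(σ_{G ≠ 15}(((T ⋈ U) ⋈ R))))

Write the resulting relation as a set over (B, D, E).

Natural join on C: {(27, a, 2, 11), (27, a, 2, 19), (27, a, 2, 33), (27, d, 8, 11), (27, d, 8, 19), (27, d, 8, 33), (6, d, 36, 19), (6, d, 36, 26), (6, t, 12, 19), (6, t, 12, 26)}
Natural join on F: {(27, a, 2, 11, 6, r), (27, a, 2, 19, 6, r), (27, a, 2, 33, 6, r), (27, d, 8, 11, 15, r), (27, d, 8, 19, 15, r), (27, d, 8, 33, 15, r), (6, d, 36, 19, 15, r), (6, d, 36, 26, 15, r), (6, t, 12, 19, 16, b), (6, t, 12, 26, 16, b)}
Filtering on G ≠ 15 leaves {(27, a, 2, 11, 6, r), (27, a, 2, 19, 6, r), (27, a, 2, 33, 6, r), (6, t, 12, 19, 16, b), (6, t, 12, 26, 16, b)}.
Filtering on G ≠ 16 leaves {(27, a, 2, 11, 6, r), (27, a, 2, 19, 6, r), (27, a, 2, 33, 6, r)}.
Projecting to B, D, E: {(r, 2, 11), (r, 2, 19), (r, 2, 33)}

{(r, 2, 11), (r, 2, 19), (r, 2, 33)}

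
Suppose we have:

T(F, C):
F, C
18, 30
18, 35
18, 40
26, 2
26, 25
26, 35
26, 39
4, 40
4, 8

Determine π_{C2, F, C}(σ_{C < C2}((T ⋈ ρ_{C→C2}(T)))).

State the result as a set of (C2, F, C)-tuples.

ρ[C→C2]: schema becomes (F, C2); tuples unchanged.
T ⋈ ρ_{C→C2}(T) (natural join on F): {(18, 30, 30), (18, 30, 35), (18, 30, 40), (18, 35, 30), (18, 35, 35), (18, 35, 40), (18, 40, 30), (18, 40, 35), (18, 40, 40), (26, 2, 2), (26, 2, 25), (26, 2, 35), (26, 2, 39), (26, 25, 2), (26, 25, 25), (26, 25, 35), (26, 25, 39), (26, 35, 2), (26, 35, 25), (26, 35, 35), (26, 35, 39), (26, 39, 2), (26, 39, 25), (26, 39, 35), (26, 39, 39), (4, 40, 40), (4, 40, 8), (4, 8, 40), (4, 8, 8)}
Filtering on C < C2 leaves {(18, 30, 35), (18, 30, 40), (18, 35, 40), (26, 2, 25), (26, 2, 35), (26, 2, 39), (26, 25, 35), (26, 25, 39), (26, 35, 39), (4, 8, 40)}.
Projecting to C2, F, C: {(25, 26, 2), (35, 18, 30), (35, 26, 2), (35, 26, 25), (39, 26, 2), (39, 26, 25), (39, 26, 35), (40, 18, 30), (40, 18, 35), (40, 4, 8)}

{(25, 26, 2), (35, 18, 30), (35, 26, 2), (35, 26, 25), (39, 26, 2), (39, 26, 25), (39, 26, 35), (40, 18, 30), (40, 18, 35), (40, 4, 8)}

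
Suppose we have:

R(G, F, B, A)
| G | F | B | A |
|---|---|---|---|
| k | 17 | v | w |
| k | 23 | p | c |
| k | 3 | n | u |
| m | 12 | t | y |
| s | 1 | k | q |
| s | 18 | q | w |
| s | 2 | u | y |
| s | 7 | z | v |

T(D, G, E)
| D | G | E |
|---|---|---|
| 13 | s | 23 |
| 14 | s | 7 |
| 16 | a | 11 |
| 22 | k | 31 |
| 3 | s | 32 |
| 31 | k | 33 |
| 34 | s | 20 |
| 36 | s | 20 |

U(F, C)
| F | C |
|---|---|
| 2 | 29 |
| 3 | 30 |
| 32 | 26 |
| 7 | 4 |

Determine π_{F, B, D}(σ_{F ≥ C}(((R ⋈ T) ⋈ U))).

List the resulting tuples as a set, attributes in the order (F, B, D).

{(7, z, 13), (7, z, 14), (7, z, 3), (7, z, 34), (7, z, 36)}

R ⋈ T (natural join on G): {(k, 17, v, w, 22, 31), (k, 17, v, w, 31, 33), (k, 23, p, c, 22, 31), (k, 23, p, c, 31, 33), (k, 3, n, u, 22, 31), (k, 3, n, u, 31, 33), (s, 1, k, q, 13, 23), (s, 1, k, q, 14, 7), (s, 1, k, q, 3, 32), (s, 1, k, q, 34, 20), (s, 1, k, q, 36, 20), (s, 18, q, w, 13, 23), (s, 18, q, w, 14, 7), (s, 18, q, w, 3, 32), (s, 18, q, w, 34, 20), (s, 18, q, w, 36, 20), (s, 2, u, y, 13, 23), (s, 2, u, y, 14, 7), (s, 2, u, y, 3, 32), (s, 2, u, y, 34, 20), (s, 2, u, y, 36, 20), (s, 7, z, v, 13, 23), (s, 7, z, v, 14, 7), (s, 7, z, v, 3, 32), (s, 7, z, v, 34, 20), (s, 7, z, v, 36, 20)}
(R ⋈ T) ⋈ U (natural join on F): {(k, 3, n, u, 22, 31, 30), (k, 3, n, u, 31, 33, 30), (s, 2, u, y, 13, 23, 29), (s, 2, u, y, 14, 7, 29), (s, 2, u, y, 3, 32, 29), (s, 2, u, y, 34, 20, 29), (s, 2, u, y, 36, 20, 29), (s, 7, z, v, 13, 23, 4), (s, 7, z, v, 14, 7, 4), (s, 7, z, v, 3, 32, 4), (s, 7, z, v, 34, 20, 4), (s, 7, z, v, 36, 20, 4)}
Apply σ_{F ≥ C}; surviving tuples: {(s, 7, z, v, 13, 23, 4), (s, 7, z, v, 14, 7, 4), (s, 7, z, v, 3, 32, 4), (s, 7, z, v, 34, 20, 4), (s, 7, z, v, 36, 20, 4)}
π[F, B, D]: project onto (F, B, D) → {(7, z, 13), (7, z, 14), (7, z, 3), (7, z, 34), (7, z, 36)}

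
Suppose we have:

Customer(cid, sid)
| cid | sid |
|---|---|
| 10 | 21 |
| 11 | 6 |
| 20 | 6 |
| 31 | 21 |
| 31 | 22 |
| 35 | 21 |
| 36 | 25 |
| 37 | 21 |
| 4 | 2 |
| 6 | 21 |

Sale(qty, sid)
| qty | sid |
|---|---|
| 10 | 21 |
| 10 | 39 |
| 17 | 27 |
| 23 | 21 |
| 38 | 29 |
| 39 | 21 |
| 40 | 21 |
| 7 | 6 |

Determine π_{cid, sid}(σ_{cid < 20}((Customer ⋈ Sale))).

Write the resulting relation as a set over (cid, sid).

{(10, 21), (11, 6), (6, 21)}

Joining Customer and Sale on sid yields {(10, 21, 10), (10, 21, 23), (10, 21, 39), (10, 21, 40), (11, 6, 7), (20, 6, 7), (31, 21, 10), (31, 21, 23), (31, 21, 39), (31, 21, 40), (35, 21, 10), (35, 21, 23), (35, 21, 39), (35, 21, 40), (37, 21, 10), (37, 21, 23), (37, 21, 39), (37, 21, 40), (6, 21, 10), (6, 21, 23), (6, 21, 39), (6, 21, 40)}.
σ[cid < 20]: keep tuples satisfying cid < 20 → {(10, 21, 10), (10, 21, 23), (10, 21, 39), (10, 21, 40), (11, 6, 7), (6, 21, 10), (6, 21, 23), (6, 21, 39), (6, 21, 40)}
π_{cid, sid} gives {(10, 21), (11, 6), (6, 21)} (6 duplicate(s) eliminated).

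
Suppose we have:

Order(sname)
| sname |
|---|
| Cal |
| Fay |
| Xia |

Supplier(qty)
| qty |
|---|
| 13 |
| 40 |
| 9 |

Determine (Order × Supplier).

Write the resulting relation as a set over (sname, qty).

{(Cal, 13), (Cal, 40), (Cal, 9), (Fay, 13), (Fay, 40), (Fay, 9), (Xia, 13), (Xia, 40), (Xia, 9)}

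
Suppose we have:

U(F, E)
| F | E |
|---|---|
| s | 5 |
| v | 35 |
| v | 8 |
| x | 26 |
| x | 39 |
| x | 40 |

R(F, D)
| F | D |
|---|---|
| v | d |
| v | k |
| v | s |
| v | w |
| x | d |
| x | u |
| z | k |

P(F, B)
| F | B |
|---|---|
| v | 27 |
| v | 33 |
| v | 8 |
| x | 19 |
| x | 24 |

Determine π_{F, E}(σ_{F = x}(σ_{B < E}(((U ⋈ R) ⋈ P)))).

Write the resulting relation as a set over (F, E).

{(x, 26), (x, 39), (x, 40)}

U ⋈ R (natural join on F): {(v, 35, d), (v, 35, k), (v, 35, s), (v, 35, w), (v, 8, d), (v, 8, k), (v, 8, s), (v, 8, w), (x, 26, d), (x, 26, u), (x, 39, d), (x, 39, u), (x, 40, d), (x, 40, u)}
(U ⋈ R) ⋈ P (natural join on F): {(v, 35, d, 27), (v, 35, d, 33), (v, 35, d, 8), (v, 35, k, 27), (v, 35, k, 33), (v, 35, k, 8), (v, 35, s, 27), (v, 35, s, 33), (v, 35, s, 8), (v, 35, w, 27), (v, 35, w, 33), (v, 35, w, 8), (v, 8, d, 27), (v, 8, d, 33), (v, 8, d, 8), (v, 8, k, 27), (v, 8, k, 33), (v, 8, k, 8), (v, 8, s, 27), (v, 8, s, 33), (v, 8, s, 8), (v, 8, w, 27), (v, 8, w, 33), (v, 8, w, 8), (x, 26, d, 19), (x, 26, d, 24), (x, 26, u, 19), (x, 26, u, 24), (x, 39, d, 19), (x, 39, d, 24), (x, 39, u, 19), (x, 39, u, 24), (x, 40, d, 19), (x, 40, d, 24), (x, 40, u, 19), (x, 40, u, 24)}
Selection B < E: {(v, 35, d, 27), (v, 35, d, 33), (v, 35, d, 8), (v, 35, k, 27), (v, 35, k, 33), (v, 35, k, 8), (v, 35, s, 27), (v, 35, s, 33), (v, 35, s, 8), (v, 35, w, 27), (v, 35, w, 33), (v, 35, w, 8), (x, 26, d, 19), (x, 26, d, 24), (x, 26, u, 19), (x, 26, u, 24), (x, 39, d, 19), (x, 39, d, 24), (x, 39, u, 19), (x, 39, u, 24), (x, 40, d, 19), (x, 40, d, 24), (x, 40, u, 19), (x, 40, u, 24)}
Selection F = x: {(x, 26, d, 19), (x, 26, d, 24), (x, 26, u, 19), (x, 26, u, 24), (x, 39, d, 19), (x, 39, d, 24), (x, 39, u, 19), (x, 39, u, 24), (x, 40, d, 19), (x, 40, d, 24), (x, 40, u, 19), (x, 40, u, 24)}
Keep only column(s) F, E (9 duplicate(s) eliminated): {(x, 26), (x, 39), (x, 40)}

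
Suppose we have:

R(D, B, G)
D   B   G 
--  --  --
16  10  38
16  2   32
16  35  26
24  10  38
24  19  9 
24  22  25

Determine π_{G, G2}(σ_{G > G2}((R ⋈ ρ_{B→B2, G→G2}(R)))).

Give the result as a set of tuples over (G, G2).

{(25, 9), (32, 26), (38, 25), (38, 26), (38, 32), (38, 9)}

ρ[B→B2, G→G2]: schema becomes (D, B2, G2); tuples unchanged.
Joining R and ρ_{B→B2, G→G2}(R) on D yields {(16, 10, 38, 10, 38), (16, 10, 38, 2, 32), (16, 10, 38, 35, 26), (16, 2, 32, 10, 38), (16, 2, 32, 2, 32), (16, 2, 32, 35, 26), (16, 35, 26, 10, 38), (16, 35, 26, 2, 32), (16, 35, 26, 35, 26), (24, 10, 38, 10, 38), (24, 10, 38, 19, 9), (24, 10, 38, 22, 25), (24, 19, 9, 10, 38), (24, 19, 9, 19, 9), (24, 19, 9, 22, 25), (24, 22, 25, 10, 38), (24, 22, 25, 19, 9), (24, 22, 25, 22, 25)}.
Filtering on G > G2 leaves {(16, 10, 38, 2, 32), (16, 10, 38, 35, 26), (16, 2, 32, 35, 26), (24, 10, 38, 19, 9), (24, 10, 38, 22, 25), (24, 22, 25, 19, 9)}.
π[G, G2]: project onto (G, G2) → {(25, 9), (32, 26), (38, 25), (38, 26), (38, 32), (38, 9)}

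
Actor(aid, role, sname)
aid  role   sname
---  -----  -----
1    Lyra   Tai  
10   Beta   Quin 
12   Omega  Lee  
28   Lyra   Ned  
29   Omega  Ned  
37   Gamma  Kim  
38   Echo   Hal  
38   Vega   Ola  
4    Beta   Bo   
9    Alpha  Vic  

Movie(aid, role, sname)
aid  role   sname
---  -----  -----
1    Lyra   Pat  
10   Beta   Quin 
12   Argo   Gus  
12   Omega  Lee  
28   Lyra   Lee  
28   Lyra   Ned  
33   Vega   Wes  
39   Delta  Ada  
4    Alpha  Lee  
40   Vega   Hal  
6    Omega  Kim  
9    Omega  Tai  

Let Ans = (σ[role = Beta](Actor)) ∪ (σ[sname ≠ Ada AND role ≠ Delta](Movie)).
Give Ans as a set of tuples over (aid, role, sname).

Apply σ_{role = Beta}; surviving tuples: {(10, Beta, Quin), (4, Beta, Bo)}
Apply σ_{sname ≠ Ada AND role ≠ Delta}; surviving tuples: {(1, Lyra, Pat), (10, Beta, Quin), (12, Argo, Gus), (12, Omega, Lee), (28, Lyra, Lee), (28, Lyra, Ned), (33, Vega, Wes), (4, Alpha, Lee), (40, Vega, Hal), (6, Omega, Kim), (9, Omega, Tai)}
Union: {(10, Beta, Quin), (4, Beta, Bo)} with {(1, Lyra, Pat), (10, Beta, Quin), (12, Argo, Gus), (12, Omega, Lee), (28, Lyra, Lee), (28, Lyra, Ned), (33, Vega, Wes), (4, Alpha, Lee), (40, Vega, Hal), (6, Omega, Kim), (9, Omega, Tai)} → {(1, Lyra, Pat), (10, Beta, Quin), (12, Argo, Gus), (12, Omega, Lee), (28, Lyra, Lee), (28, Lyra, Ned), (33, Vega, Wes), (4, Alpha, Lee), (4, Beta, Bo), (40, Vega, Hal), (6, Omega, Kim), (9, Omega, Tai)}

{(1, Lyra, Pat), (10, Beta, Quin), (12, Argo, Gus), (12, Omega, Lee), (28, Lyra, Lee), (28, Lyra, Ned), (33, Vega, Wes), (4, Alpha, Lee), (4, Beta, Bo), (40, Vega, Hal), (6, Omega, Kim), (9, Omega, Tai)}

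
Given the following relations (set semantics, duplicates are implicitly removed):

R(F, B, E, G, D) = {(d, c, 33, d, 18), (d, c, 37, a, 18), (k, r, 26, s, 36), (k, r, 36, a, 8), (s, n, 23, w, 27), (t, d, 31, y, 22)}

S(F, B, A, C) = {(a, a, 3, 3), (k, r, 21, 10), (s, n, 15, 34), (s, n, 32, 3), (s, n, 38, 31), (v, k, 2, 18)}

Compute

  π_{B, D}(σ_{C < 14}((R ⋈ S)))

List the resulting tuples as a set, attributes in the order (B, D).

R ⋈ S (natural join on F, B): {(k, r, 26, s, 36, 21, 10), (k, r, 36, a, 8, 21, 10), (s, n, 23, w, 27, 15, 34), (s, n, 23, w, 27, 32, 3), (s, n, 23, w, 27, 38, 31)}
Apply σ_{C < 14}; surviving tuples: {(k, r, 26, s, 36, 21, 10), (k, r, 36, a, 8, 21, 10), (s, n, 23, w, 27, 32, 3)}
Keep only column(s) B, D: {(n, 27), (r, 36), (r, 8)}

{(n, 27), (r, 36), (r, 8)}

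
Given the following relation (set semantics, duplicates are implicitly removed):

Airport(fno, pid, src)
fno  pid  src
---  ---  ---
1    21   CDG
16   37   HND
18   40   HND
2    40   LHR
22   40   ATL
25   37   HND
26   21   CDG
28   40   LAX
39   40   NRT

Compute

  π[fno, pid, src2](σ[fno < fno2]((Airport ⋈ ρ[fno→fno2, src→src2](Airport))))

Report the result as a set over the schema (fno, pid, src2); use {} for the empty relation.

{(1, 21, CDG), (16, 37, HND), (18, 40, ATL), (18, 40, LAX), (18, 40, NRT), (2, 40, ATL), (2, 40, HND), (2, 40, LAX), (2, 40, NRT), (22, 40, LAX), (22, 40, NRT), (28, 40, NRT)}

ρ[fno→fno2, src→src2]: schema becomes (fno2, pid, src2); tuples unchanged.
Natural join on pid: {(1, 21, CDG, 1, CDG), (1, 21, CDG, 26, CDG), (16, 37, HND, 16, HND), (16, 37, HND, 25, HND), (18, 40, HND, 18, HND), (18, 40, HND, 2, LHR), (18, 40, HND, 22, ATL), (18, 40, HND, 28, LAX), (18, 40, HND, 39, NRT), (2, 40, LHR, 18, HND), (2, 40, LHR, 2, LHR), (2, 40, LHR, 22, ATL), (2, 40, LHR, 28, LAX), (2, 40, LHR, 39, NRT), (22, 40, ATL, 18, HND), (22, 40, ATL, 2, LHR), (22, 40, ATL, 22, ATL), (22, 40, ATL, 28, LAX), (22, 40, ATL, 39, NRT), (25, 37, HND, 16, HND), (25, 37, HND, 25, HND), (26, 21, CDG, 1, CDG), (26, 21, CDG, 26, CDG), (28, 40, LAX, 18, HND), (28, 40, LAX, 2, LHR), (28, 40, LAX, 22, ATL), (28, 40, LAX, 28, LAX), (28, 40, LAX, 39, NRT), (39, 40, NRT, 18, HND), (39, 40, NRT, 2, LHR), (39, 40, NRT, 22, ATL), (39, 40, NRT, 28, LAX), (39, 40, NRT, 39, NRT)}
Filtering on fno < fno2 leaves {(1, 21, CDG, 26, CDG), (16, 37, HND, 25, HND), (18, 40, HND, 22, ATL), (18, 40, HND, 28, LAX), (18, 40, HND, 39, NRT), (2, 40, LHR, 18, HND), (2, 40, LHR, 22, ATL), (2, 40, LHR, 28, LAX), (2, 40, LHR, 39, NRT), (22, 40, ATL, 28, LAX), (22, 40, ATL, 39, NRT), (28, 40, LAX, 39, NRT)}.
Projecting to fno, pid, src2: {(1, 21, CDG), (16, 37, HND), (18, 40, ATL), (18, 40, LAX), (18, 40, NRT), (2, 40, ATL), (2, 40, HND), (2, 40, LAX), (2, 40, NRT), (22, 40, LAX), (22, 40, NRT), (28, 40, NRT)}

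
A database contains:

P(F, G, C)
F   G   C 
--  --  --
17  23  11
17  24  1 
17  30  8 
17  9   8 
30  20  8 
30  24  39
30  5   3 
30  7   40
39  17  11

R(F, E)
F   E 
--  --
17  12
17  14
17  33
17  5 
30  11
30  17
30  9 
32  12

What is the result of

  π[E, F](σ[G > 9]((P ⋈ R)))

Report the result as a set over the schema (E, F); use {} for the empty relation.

{(11, 30), (12, 17), (14, 17), (17, 30), (33, 17), (5, 17), (9, 30)}

Natural join on F: {(17, 23, 11, 12), (17, 23, 11, 14), (17, 23, 11, 33), (17, 23, 11, 5), (17, 24, 1, 12), (17, 24, 1, 14), (17, 24, 1, 33), (17, 24, 1, 5), (17, 30, 8, 12), (17, 30, 8, 14), (17, 30, 8, 33), (17, 30, 8, 5), (17, 9, 8, 12), (17, 9, 8, 14), (17, 9, 8, 33), (17, 9, 8, 5), (30, 20, 8, 11), (30, 20, 8, 17), (30, 20, 8, 9), (30, 24, 39, 11), (30, 24, 39, 17), (30, 24, 39, 9), (30, 5, 3, 11), (30, 5, 3, 17), (30, 5, 3, 9), (30, 7, 40, 11), (30, 7, 40, 17), (30, 7, 40, 9)}
σ[G > 9]: keep tuples satisfying G > 9 → {(17, 23, 11, 12), (17, 23, 11, 14), (17, 23, 11, 33), (17, 23, 11, 5), (17, 24, 1, 12), (17, 24, 1, 14), (17, 24, 1, 33), (17, 24, 1, 5), (17, 30, 8, 12), (17, 30, 8, 14), (17, 30, 8, 33), (17, 30, 8, 5), (30, 20, 8, 11), (30, 20, 8, 17), (30, 20, 8, 9), (30, 24, 39, 11), (30, 24, 39, 17), (30, 24, 39, 9)}
π[E, F]: project onto (E, F) (11 duplicate(s) eliminated) → {(11, 30), (12, 17), (14, 17), (17, 30), (33, 17), (5, 17), (9, 30)}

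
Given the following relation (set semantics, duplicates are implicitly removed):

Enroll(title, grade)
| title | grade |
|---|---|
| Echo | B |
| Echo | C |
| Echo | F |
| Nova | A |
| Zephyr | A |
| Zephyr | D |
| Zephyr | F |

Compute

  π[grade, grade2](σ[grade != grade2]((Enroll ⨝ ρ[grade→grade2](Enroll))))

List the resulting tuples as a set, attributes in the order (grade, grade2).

ρ[grade→grade2]: schema becomes (title, grade2); tuples unchanged.
Natural join on title: {(Echo, B, B), (Echo, B, C), (Echo, B, F), (Echo, C, B), (Echo, C, C), (Echo, C, F), (Echo, F, B), (Echo, F, C), (Echo, F, F), (Nova, A, A), (Zephyr, A, A), (Zephyr, A, D), (Zephyr, A, F), (Zephyr, D, A), (Zephyr, D, D), (Zephyr, D, F), (Zephyr, F, A), (Zephyr, F, D), (Zephyr, F, F)}
Selection grade != grade2: {(Echo, B, C), (Echo, B, F), (Echo, C, B), (Echo, C, F), (Echo, F, B), (Echo, F, C), (Zephyr, A, D), (Zephyr, A, F), (Zephyr, D, A), (Zephyr, D, F), (Zephyr, F, A), (Zephyr, F, D)}
Keep only column(s) grade, grade2: {(A, D), (A, F), (B, C), (B, F), (C, B), (C, F), (D, A), (D, F), (F, A), (F, B), (F, C), (F, D)}

{(A, D), (A, F), (B, C), (B, F), (C, B), (C, F), (D, A), (D, F), (F, A), (F, B), (F, C), (F, D)}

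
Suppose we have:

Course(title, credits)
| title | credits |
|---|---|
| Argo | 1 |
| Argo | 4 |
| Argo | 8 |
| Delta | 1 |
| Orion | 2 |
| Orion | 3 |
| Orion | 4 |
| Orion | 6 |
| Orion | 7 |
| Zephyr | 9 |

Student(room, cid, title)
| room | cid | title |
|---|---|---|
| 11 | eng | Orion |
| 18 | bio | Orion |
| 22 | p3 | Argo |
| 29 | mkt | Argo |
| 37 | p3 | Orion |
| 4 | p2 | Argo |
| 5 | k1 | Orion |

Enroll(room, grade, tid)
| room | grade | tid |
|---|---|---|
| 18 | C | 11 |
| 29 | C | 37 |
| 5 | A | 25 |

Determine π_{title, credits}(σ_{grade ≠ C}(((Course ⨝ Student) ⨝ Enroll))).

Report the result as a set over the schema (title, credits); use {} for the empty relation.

{(Orion, 2), (Orion, 3), (Orion, 4), (Orion, 6), (Orion, 7)}

Course ⋈ Student (natural join on title): {(Argo, 1, 22, p3), (Argo, 1, 29, mkt), (Argo, 1, 4, p2), (Argo, 4, 22, p3), (Argo, 4, 29, mkt), (Argo, 4, 4, p2), (Argo, 8, 22, p3), (Argo, 8, 29, mkt), (Argo, 8, 4, p2), (Orion, 2, 11, eng), (Orion, 2, 18, bio), (Orion, 2, 37, p3), (Orion, 2, 5, k1), (Orion, 3, 11, eng), (Orion, 3, 18, bio), (Orion, 3, 37, p3), (Orion, 3, 5, k1), (Orion, 4, 11, eng), (Orion, 4, 18, bio), (Orion, 4, 37, p3), (Orion, 4, 5, k1), (Orion, 6, 11, eng), (Orion, 6, 18, bio), (Orion, 6, 37, p3), (Orion, 6, 5, k1), (Orion, 7, 11, eng), (Orion, 7, 18, bio), (Orion, 7, 37, p3), (Orion, 7, 5, k1)}
(Course ⨝ Student) ⋈ Enroll (natural join on room): {(Argo, 1, 29, mkt, C, 37), (Argo, 4, 29, mkt, C, 37), (Argo, 8, 29, mkt, C, 37), (Orion, 2, 18, bio, C, 11), (Orion, 2, 5, k1, A, 25), (Orion, 3, 18, bio, C, 11), (Orion, 3, 5, k1, A, 25), (Orion, 4, 18, bio, C, 11), (Orion, 4, 5, k1, A, 25), (Orion, 6, 18, bio, C, 11), (Orion, 6, 5, k1, A, 25), (Orion, 7, 18, bio, C, 11), (Orion, 7, 5, k1, A, 25)}
Filtering on grade ≠ C leaves {(Orion, 2, 5, k1, A, 25), (Orion, 3, 5, k1, A, 25), (Orion, 4, 5, k1, A, 25), (Orion, 6, 5, k1, A, 25), (Orion, 7, 5, k1, A, 25)}.
π[title, credits]: project onto (title, credits) → {(Orion, 2), (Orion, 3), (Orion, 4), (Orion, 6), (Orion, 7)}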